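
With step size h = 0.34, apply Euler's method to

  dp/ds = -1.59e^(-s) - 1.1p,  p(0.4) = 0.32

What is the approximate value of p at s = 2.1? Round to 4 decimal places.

-0.3349

Euler: p_{n+1} = p_n + h·f(s_n, p_n).
s=0.400000, p=0.320000: f=-1.417809 → p ← 0.320000 + 0.34·(-1.417809) = -0.162055
s=0.740000, p=-0.162055: f=-0.580351 → p ← -0.162055 + 0.34·(-0.580351) = -0.359374
s=1.080000, p=-0.359374: f=-0.144645 → p ← -0.359374 + 0.34·(-0.144645) = -0.408554
s=1.420000, p=-0.408554: f=0.065084 → p ← -0.408554 + 0.34·0.065084 = -0.386425
s=1.760000, p=-0.386425: f=0.151516 → p ← -0.386425 + 0.34·0.151516 = -0.334910
p(2.1) ≈ -0.3349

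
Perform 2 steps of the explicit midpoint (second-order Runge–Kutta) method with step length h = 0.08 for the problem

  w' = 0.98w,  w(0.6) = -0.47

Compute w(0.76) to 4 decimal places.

Midpoint: k1 = f(s_n, w_n); k2 = f(s_n + h/2, w_n + (h/2)·k1); w_{n+1} = w_n + h·k2.
s=0.600000, w=-0.470000:
  k1 = f(0.600000, -0.470000) = -0.460600
  k2 = f(0.640000, -0.488424) = -0.478656
  w ← -0.470000 + 0.08·(-0.478656) = -0.508292
s=0.680000, w=-0.508292:
  k1 = f(0.680000, -0.508292) = -0.498127
  k2 = f(0.720000, -0.528218) = -0.517653
  w ← -0.508292 + 0.08·(-0.517653) = -0.549705
w(0.76) ≈ -0.5497

-0.5497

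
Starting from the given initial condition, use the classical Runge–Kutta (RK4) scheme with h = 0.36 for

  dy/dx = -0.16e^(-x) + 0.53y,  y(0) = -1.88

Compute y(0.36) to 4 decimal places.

-2.3288

RK4: k1 = f(x_n, y_n); k2 = f(x_n + h/2, y_n + (h/2)·k1); k3 = f(x_n + h/2, y_n + (h/2)·k2); k4 = f(x_n + h, y_n + h·k3); y_{n+1} = y_n + (h/6)·(k1 + 2k2 + 2k3 + k4).
x=0.000000, y=-1.880000:
  k1 = f(0.000000, -1.880000) = -1.156400
  k2 = f(0.180000, -2.088152) = -1.240364
  k3 = f(0.180000, -2.103265) = -1.248374
  k4 = f(0.360000, -2.329415) = -1.346218
  y ← -1.880000 + (0.36/6)·(k1 + 2k2 + 2k3 + k4) = -2.328806
y(0.36) ≈ -2.3288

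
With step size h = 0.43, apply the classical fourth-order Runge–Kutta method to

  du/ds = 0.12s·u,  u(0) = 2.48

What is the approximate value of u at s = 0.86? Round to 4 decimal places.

RK4: k1 = f(s_n, u_n); k2 = f(s_n + h/2, u_n + (h/2)·k1); k3 = f(s_n + h/2, u_n + (h/2)·k2); k4 = f(s_n + h, u_n + h·k3); u_{n+1} = u_n + (h/6)·(k1 + 2k2 + 2k3 + k4).
s=0.000000, u=2.480000:
  k1 = f(0.000000, 2.480000) = 0.000000
  k2 = f(0.215000, 2.480000) = 0.063984
  k3 = f(0.215000, 2.493757) = 0.064339
  k4 = f(0.430000, 2.507666) = 0.129396
  u ← 2.480000 + (0.43/6)·(k1 + 2k2 + 2k3 + k4) = 2.507666
s=0.430000, u=2.507666:
  k1 = f(0.430000, 2.507666) = 0.129396
  k2 = f(0.645000, 2.535486) = 0.196247
  k3 = f(0.645000, 2.549859) = 0.197359
  k4 = f(0.860000, 2.592531) = 0.267549
  u ← 2.507666 + (0.43/6)·(k1 + 2k2 + 2k3 + k4) = 2.592531
u(0.86) ≈ 2.5925

2.5925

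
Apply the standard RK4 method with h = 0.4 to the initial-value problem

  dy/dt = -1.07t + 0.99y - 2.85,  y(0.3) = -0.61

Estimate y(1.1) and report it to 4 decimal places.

RK4: k1 = f(t_n, y_n); k2 = f(t_n + h/2, y_n + (h/2)·k1); k3 = f(t_n + h/2, y_n + (h/2)·k2); k4 = f(t_n + h, y_n + h·k3); y_{n+1} = y_n + (h/6)·(k1 + 2k2 + 2k3 + k4).
t=0.300000, y=-0.610000:
  k1 = f(0.300000, -0.610000) = -3.774900
  k2 = f(0.500000, -1.364980) = -4.736330
  k3 = f(0.500000, -1.557266) = -4.926693
  k4 = f(0.700000, -2.580677) = -6.153871
  y ← -0.610000 + (0.4/6)·(k1 + 2k2 + 2k3 + k4) = -2.560321
t=0.700000, y=-2.560321:
  k1 = f(0.700000, -2.560321) = -6.133718
  k2 = f(0.900000, -3.787065) = -7.562194
  k3 = f(0.900000, -4.072760) = -7.845032
  k4 = f(1.100000, -5.698334) = -9.668351
  y ← -2.560321 + (0.4/6)·(k1 + 2k2 + 2k3 + k4) = -5.668089
y(1.1) ≈ -5.6681

-5.6681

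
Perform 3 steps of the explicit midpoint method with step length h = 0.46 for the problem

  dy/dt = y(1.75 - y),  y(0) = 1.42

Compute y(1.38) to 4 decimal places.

Midpoint: k1 = f(t_n, y_n); k2 = f(t_n + h/2, y_n + (h/2)·k1); y_{n+1} = y_n + h·k2.
t=0.000000, y=1.420000:
  k1 = f(0.000000, 1.420000) = 0.468600
  k2 = f(0.230000, 1.527778) = 0.339506
  y ← 1.420000 + 0.46·0.339506 = 1.576173
t=0.460000, y=1.576173:
  k1 = f(0.460000, 1.576173) = 0.273982
  k2 = f(0.690000, 1.639189) = 0.181641
  y ← 1.576173 + 0.46·0.181641 = 1.659728
t=0.920000, y=1.659728:
  k1 = f(0.920000, 1.659728) = 0.149828
  k2 = f(1.150000, 1.694188) = 0.094556
  y ← 1.659728 + 0.46·0.094556 = 1.703223
y(1.38) ≈ 1.7032

1.7032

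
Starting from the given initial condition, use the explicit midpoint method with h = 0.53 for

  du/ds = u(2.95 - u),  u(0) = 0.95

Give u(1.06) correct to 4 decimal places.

Midpoint: k1 = f(s_n, u_n); k2 = f(s_n + h/2, u_n + (h/2)·k1); u_{n+1} = u_n + h·k2.
s=0.000000, u=0.950000:
  k1 = f(0.000000, 0.950000) = 1.900000
  k2 = f(0.265000, 1.453500) = 2.175163
  u ← 0.950000 + 0.53·2.175163 = 2.102836
s=0.530000, u=2.102836:
  k1 = f(0.530000, 2.102836) = 1.781447
  k2 = f(0.795000, 2.574920) = 0.965802
  u ← 2.102836 + 0.53·0.965802 = 2.614711
u(1.06) ≈ 2.6147

2.6147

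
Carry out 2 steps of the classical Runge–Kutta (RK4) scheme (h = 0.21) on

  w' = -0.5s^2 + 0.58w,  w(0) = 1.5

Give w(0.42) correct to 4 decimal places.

1.9006

RK4: k1 = f(s_n, w_n); k2 = f(s_n + h/2, w_n + (h/2)·k1); k3 = f(s_n + h/2, w_n + (h/2)·k2); k4 = f(s_n + h, w_n + h·k3); w_{n+1} = w_n + (h/6)·(k1 + 2k2 + 2k3 + k4).
s=0.000000, w=1.500000:
  k1 = f(0.000000, 1.500000) = 0.870000
  k2 = f(0.105000, 1.591350) = 0.917470
  k3 = f(0.105000, 1.596334) = 0.920361
  k4 = f(0.210000, 1.693276) = 0.960050
  w ← 1.500000 + (0.21/6)·(k1 + 2k2 + 2k3 + k4) = 1.692700
s=0.210000, w=1.692700:
  k1 = f(0.210000, 1.692700) = 0.959716
  k2 = f(0.315000, 1.793470) = 0.990600
  k3 = f(0.315000, 1.796713) = 0.992481
  k4 = f(0.420000, 1.901121) = 1.014450
  w ← 1.692700 + (0.21/6)·(k1 + 2k2 + 2k3 + k4) = 1.900611
w(0.42) ≈ 1.9006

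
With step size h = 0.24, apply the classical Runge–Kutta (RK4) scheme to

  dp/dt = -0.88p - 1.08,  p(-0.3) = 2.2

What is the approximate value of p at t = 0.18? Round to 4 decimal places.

1.0192

RK4: k1 = f(t_n, p_n); k2 = f(t_n + h/2, p_n + (h/2)·k1); k3 = f(t_n + h/2, p_n + (h/2)·k2); k4 = f(t_n + h, p_n + h·k3); p_{n+1} = p_n + (h/6)·(k1 + 2k2 + 2k3 + k4).
t=-0.300000, p=2.200000:
  k1 = f(-0.300000, 2.200000) = -3.016000
  k2 = f(-0.180000, 1.838080) = -2.697510
  k3 = f(-0.180000, 1.876299) = -2.731143
  k4 = f(-0.060000, 1.544526) = -2.439183
  p ← 2.200000 + (0.24/6)·(k1 + 2k2 + 2k3 + k4) = 1.547500
t=-0.060000, p=1.547500:
  k1 = f(-0.060000, 1.547500) = -2.441800
  k2 = f(0.060000, 1.254484) = -2.183946
  k3 = f(0.060000, 1.285427) = -2.211176
  k4 = f(0.180000, 1.016818) = -1.974800
  p ← 1.547500 + (0.24/6)·(k1 + 2k2 + 2k3 + k4) = 1.019227
p(0.18) ≈ 1.0192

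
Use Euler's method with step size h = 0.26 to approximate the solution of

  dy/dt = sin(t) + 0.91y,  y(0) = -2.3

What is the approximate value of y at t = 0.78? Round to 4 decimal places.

-4.1374

Euler: y_{n+1} = y_n + h·f(t_n, y_n).
t=0.000000, y=-2.300000: f=-2.093000 → y ← -2.300000 + 0.26·(-2.093000) = -2.844180
t=0.260000, y=-2.844180: f=-2.331123 → y ← -2.844180 + 0.26·(-2.331123) = -3.450272
t=0.520000, y=-3.450272: f=-2.642867 → y ← -3.450272 + 0.26·(-2.642867) = -4.137418
y(0.78) ≈ -4.1374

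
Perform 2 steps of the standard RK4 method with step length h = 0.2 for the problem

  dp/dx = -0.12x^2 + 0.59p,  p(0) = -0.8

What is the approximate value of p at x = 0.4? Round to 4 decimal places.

-1.0157

RK4: k1 = f(x_n, p_n); k2 = f(x_n + h/2, p_n + (h/2)·k1); k3 = f(x_n + h/2, p_n + (h/2)·k2); k4 = f(x_n + h, p_n + h·k3); p_{n+1} = p_n + (h/6)·(k1 + 2k2 + 2k3 + k4).
x=0.000000, p=-0.800000:
  k1 = f(0.000000, -0.800000) = -0.472000
  k2 = f(0.100000, -0.847200) = -0.501048
  k3 = f(0.100000, -0.850105) = -0.502762
  k4 = f(0.200000, -0.900552) = -0.536126
  p ← -0.800000 + (0.2/6)·(k1 + 2k2 + 2k3 + k4) = -0.900525
x=0.200000, p=-0.900525:
  k1 = f(0.200000, -0.900525) = -0.536110
  k2 = f(0.300000, -0.954136) = -0.573740
  k3 = f(0.300000, -0.957899) = -0.575960
  k4 = f(0.400000, -1.015717) = -0.618473
  p ← -0.900525 + (0.2/6)·(k1 + 2k2 + 2k3 + k4) = -1.015658
p(0.4) ≈ -1.0157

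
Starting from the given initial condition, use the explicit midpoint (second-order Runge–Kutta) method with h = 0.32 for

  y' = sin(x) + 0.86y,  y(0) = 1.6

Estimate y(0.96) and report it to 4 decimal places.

Midpoint: k1 = f(x_n, y_n); k2 = f(x_n + h/2, y_n + (h/2)·k1); y_{n+1} = y_n + h·k2.
x=0.000000, y=1.600000:
  k1 = f(0.000000, 1.600000) = 1.376000
  k2 = f(0.160000, 1.820160) = 1.724656
  y ← 1.600000 + 0.32·1.724656 = 2.151890
x=0.320000, y=2.151890:
  k1 = f(0.320000, 2.151890) = 2.165192
  k2 = f(0.480000, 2.498321) = 2.610335
  y ← 2.151890 + 0.32·2.610335 = 2.987197
x=0.640000, y=2.987197:
  k1 = f(0.640000, 2.987197) = 3.166185
  k2 = f(0.800000, 3.493787) = 3.722013
  y ← 2.987197 + 0.32·3.722013 = 4.178241
y(0.96) ≈ 4.1782

4.1782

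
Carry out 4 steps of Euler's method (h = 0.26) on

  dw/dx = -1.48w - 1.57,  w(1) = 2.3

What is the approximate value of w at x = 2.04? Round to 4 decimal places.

Euler: w_{n+1} = w_n + h·f(x_n, w_n).
x=1.000000, w=2.300000: f=-4.974000 → w ← 2.300000 + 0.26·(-4.974000) = 1.006760
x=1.260000, w=1.006760: f=-3.060005 → w ← 1.006760 + 0.26·(-3.060005) = 0.211159
x=1.520000, w=0.211159: f=-1.882515 → w ← 0.211159 + 0.26·(-1.882515) = -0.278295
x=1.780000, w=-0.278295: f=-1.158123 → w ← -0.278295 + 0.26·(-1.158123) = -0.579407
w(2.04) ≈ -0.5794

-0.5794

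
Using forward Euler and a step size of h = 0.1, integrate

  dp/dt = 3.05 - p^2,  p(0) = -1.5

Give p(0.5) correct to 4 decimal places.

Euler: p_{n+1} = p_n + h·f(t_n, p_n).
t=0.000000, p=-1.500000: f=0.800000 → p ← -1.500000 + 0.1·0.800000 = -1.420000
t=0.100000, p=-1.420000: f=1.033600 → p ← -1.420000 + 0.1·1.033600 = -1.316640
t=0.200000, p=-1.316640: f=1.316459 → p ← -1.316640 + 0.1·1.316459 = -1.184994
t=0.300000, p=-1.184994: f=1.645789 → p ← -1.184994 + 0.1·1.645789 = -1.020415
t=0.400000, p=-1.020415: f=2.008753 → p ← -1.020415 + 0.1·2.008753 = -0.819540
p(0.5) ≈ -0.8195

-0.8195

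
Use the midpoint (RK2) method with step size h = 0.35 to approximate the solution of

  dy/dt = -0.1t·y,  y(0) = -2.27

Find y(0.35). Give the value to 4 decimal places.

-2.2561

Midpoint: k1 = f(t_n, y_n); k2 = f(t_n + h/2, y_n + (h/2)·k1); y_{n+1} = y_n + h·k2.
t=0.000000, y=-2.270000:
  k1 = f(0.000000, -2.270000) = 0.000000
  k2 = f(0.175000, -2.270000) = 0.039725
  y ← -2.270000 + 0.35·0.039725 = -2.256096
y(0.35) ≈ -2.2561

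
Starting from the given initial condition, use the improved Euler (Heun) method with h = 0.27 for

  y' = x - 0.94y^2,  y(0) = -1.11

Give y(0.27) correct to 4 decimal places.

Heun: k1 = f(x_n, y_n); k2 = f(x_n + h, y_n + h·k1); y_{n+1} = y_n + (h/2)·(k1 + k2).
x=0.000000, y=-1.110000:
  k1 = f(0.000000, -1.110000) = -1.158174
  k2 = f(0.270000, -1.422707) = -1.632649
  y ← -1.110000 + (0.27/2)·(-1.158174 + (-1.632649)) = -1.486761
y(0.27) ≈ -1.4868

-1.4868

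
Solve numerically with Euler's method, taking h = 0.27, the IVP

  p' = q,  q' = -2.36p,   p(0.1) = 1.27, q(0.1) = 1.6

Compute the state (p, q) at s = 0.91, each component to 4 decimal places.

1.8362, -1.5143

Euler on (p,q): p_{n+1} = p_n + h·p', q_{n+1} = q_n + h·q'.
0.100000: (1.270000, 1.600000); f=(1.600000, -2.997200) → (1.702000, 0.790756)
0.370000: (1.702000, 0.790756); f=(0.790756, -4.016720) → (1.915504, -0.293758)
0.640000: (1.915504, -0.293758); f=(-0.293758, -4.520590) → (1.836189, -1.514318)
(p(0.91), q(0.91)) ≈ (1.8362, -1.5143)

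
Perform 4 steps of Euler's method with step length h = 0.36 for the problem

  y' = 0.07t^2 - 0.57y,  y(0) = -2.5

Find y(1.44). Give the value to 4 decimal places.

-0.9558

Euler: y_{n+1} = y_n + h·f(t_n, y_n).
t=0.000000, y=-2.500000: f=1.425000 → y ← -2.500000 + 0.36·1.425000 = -1.987000
t=0.360000, y=-1.987000: f=1.141662 → y ← -1.987000 + 0.36·1.141662 = -1.576002
t=0.720000, y=-1.576002: f=0.934609 → y ← -1.576002 + 0.36·0.934609 = -1.239542
t=1.080000, y=-1.239542: f=0.788187 → y ← -1.239542 + 0.36·0.788187 = -0.955795
y(1.44) ≈ -0.9558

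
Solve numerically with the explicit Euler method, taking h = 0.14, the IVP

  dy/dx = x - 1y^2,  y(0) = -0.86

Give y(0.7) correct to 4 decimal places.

-1.5098

Euler: y_{n+1} = y_n + h·f(x_n, y_n).
x=0.000000, y=-0.860000: f=-0.739600 → y ← -0.860000 + 0.14·(-0.739600) = -0.963544
x=0.140000, y=-0.963544: f=-0.788417 → y ← -0.963544 + 0.14·(-0.788417) = -1.073922
x=0.280000, y=-1.073922: f=-0.873309 → y ← -1.073922 + 0.14·(-0.873309) = -1.196186
x=0.420000, y=-1.196186: f=-1.010860 → y ← -1.196186 + 0.14·(-1.010860) = -1.337706
x=0.560000, y=-1.337706: f=-1.229458 → y ← -1.337706 + 0.14·(-1.229458) = -1.509830
y(0.7) ≈ -1.5098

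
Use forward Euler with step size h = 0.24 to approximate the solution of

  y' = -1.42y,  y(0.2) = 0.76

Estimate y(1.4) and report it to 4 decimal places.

Euler: y_{n+1} = y_n + h·f(x_n, y_n).
x=0.200000, y=0.760000: f=-1.079200 → y ← 0.760000 + 0.24·(-1.079200) = 0.500992
x=0.440000, y=0.500992: f=-0.711409 → y ← 0.500992 + 0.24·(-0.711409) = 0.330254
x=0.680000, y=0.330254: f=-0.468961 → y ← 0.330254 + 0.24·(-0.468961) = 0.217703
x=0.920000, y=0.217703: f=-0.309139 → y ← 0.217703 + 0.24·(-0.309139) = 0.143510
x=1.160000, y=0.143510: f=-0.203784 → y ← 0.143510 + 0.24·(-0.203784) = 0.094602
y(1.4) ≈ 0.0946

0.0946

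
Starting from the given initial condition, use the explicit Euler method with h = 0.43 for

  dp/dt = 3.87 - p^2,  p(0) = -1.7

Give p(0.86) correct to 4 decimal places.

-0.3175

Euler: p_{n+1} = p_n + h·f(t_n, p_n).
t=0.000000, p=-1.700000: f=0.980000 → p ← -1.700000 + 0.43·0.980000 = -1.278600
t=0.430000, p=-1.278600: f=2.235182 → p ← -1.278600 + 0.43·2.235182 = -0.317472
p(0.86) ≈ -0.3175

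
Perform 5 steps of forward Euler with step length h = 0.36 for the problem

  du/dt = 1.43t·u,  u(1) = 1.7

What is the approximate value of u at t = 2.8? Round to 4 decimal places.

Euler: u_{n+1} = u_n + h·f(t_n, u_n).
t=1.000000, u=1.700000: f=2.431000 → u ← 1.700000 + 0.36·2.431000 = 2.575160
t=1.360000, u=2.575160: f=5.008171 → u ← 2.575160 + 0.36·5.008171 = 4.378102
t=1.720000, u=4.378102: f=10.768379 → u ← 4.378102 + 0.36·10.768379 = 8.254718
t=2.080000, u=8.254718: f=24.552833 → u ← 8.254718 + 0.36·24.552833 = 17.093738
t=2.440000, u=17.093738: f=59.643470 → u ← 17.093738 + 0.36·59.643470 = 38.565387
u(2.8) ≈ 38.5654

38.5654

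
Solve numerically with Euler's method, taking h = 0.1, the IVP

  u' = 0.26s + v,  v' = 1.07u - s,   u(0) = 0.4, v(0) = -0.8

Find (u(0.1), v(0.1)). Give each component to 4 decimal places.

0.3200, -0.7572

Euler on (u,v): u_{n+1} = u_n + h·u', v_{n+1} = v_n + h·v'.
0.000000: (0.400000, -0.800000); f=(-0.800000, 0.428000) → (0.320000, -0.757200)
(u(0.1), v(0.1)) ≈ (0.3200, -0.7572)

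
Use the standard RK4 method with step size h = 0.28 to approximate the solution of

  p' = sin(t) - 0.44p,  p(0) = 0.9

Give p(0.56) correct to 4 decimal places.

RK4: k1 = f(t_n, p_n); k2 = f(t_n + h/2, p_n + (h/2)·k1); k3 = f(t_n + h/2, p_n + (h/2)·k2); k4 = f(t_n + h, p_n + h·k3); p_{n+1} = p_n + (h/6)·(k1 + 2k2 + 2k3 + k4).
t=0.000000, p=0.900000:
  k1 = f(0.000000, 0.900000) = -0.396000
  k2 = f(0.140000, 0.844560) = -0.232063
  k3 = f(0.140000, 0.867511) = -0.242162
  k4 = f(0.280000, 0.832195) = -0.089810
  p ← 0.900000 + (0.28/6)·(k1 + 2k2 + 2k3 + k4) = 0.833068
t=0.280000, p=0.833068:
  k1 = f(0.280000, 0.833068) = -0.090194
  k2 = f(0.420000, 0.820441) = 0.046767
  k3 = f(0.420000, 0.839615) = 0.038330
  k4 = f(0.560000, 0.843800) = 0.159914
  p ← 0.833068 + (0.28/6)·(k1 + 2k2 + 2k3 + k4) = 0.844264
p(0.56) ≈ 0.8443

0.8443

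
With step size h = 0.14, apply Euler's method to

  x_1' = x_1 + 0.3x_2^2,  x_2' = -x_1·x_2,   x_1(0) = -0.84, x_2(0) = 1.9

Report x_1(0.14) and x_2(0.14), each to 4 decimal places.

-0.8060, 2.1234

Euler on (x_1,x_2): x_1_{n+1} = x_1_n + h·x_1', x_2_{n+1} = x_2_n + h·x_2'.
0.000000: (-0.840000, 1.900000); f=(0.243000, 1.596000) → (-0.805980, 2.123440)
(x_1(0.14), x_2(0.14)) ≈ (-0.8060, 2.1234)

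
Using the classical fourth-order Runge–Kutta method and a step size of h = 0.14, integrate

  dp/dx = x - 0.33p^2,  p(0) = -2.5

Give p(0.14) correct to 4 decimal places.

-2.8158

RK4: k1 = f(x_n, p_n); k2 = f(x_n + h/2, p_n + (h/2)·k1); k3 = f(x_n + h/2, p_n + (h/2)·k2); k4 = f(x_n + h, p_n + h·k3); p_{n+1} = p_n + (h/6)·(k1 + 2k2 + 2k3 + k4).
x=0.000000, p=-2.500000:
  k1 = f(0.000000, -2.500000) = -2.062500
  k2 = f(0.070000, -2.644375) = -2.237597
  k3 = f(0.070000, -2.656632) = -2.259039
  k4 = f(0.140000, -2.816265) = -2.477346
  p ← -2.500000 + (0.14/6)·(k1 + 2k2 + 2k3 + k4) = -2.815773
p(0.14) ≈ -2.8158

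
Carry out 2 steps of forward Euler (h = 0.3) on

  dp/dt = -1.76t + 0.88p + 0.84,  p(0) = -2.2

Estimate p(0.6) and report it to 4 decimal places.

-3.1028

Euler: p_{n+1} = p_n + h·f(t_n, p_n).
t=0.000000, p=-2.200000: f=-1.096000 → p ← -2.200000 + 0.3·(-1.096000) = -2.528800
t=0.300000, p=-2.528800: f=-1.913344 → p ← -2.528800 + 0.3·(-1.913344) = -3.102803
p(0.6) ≈ -3.1028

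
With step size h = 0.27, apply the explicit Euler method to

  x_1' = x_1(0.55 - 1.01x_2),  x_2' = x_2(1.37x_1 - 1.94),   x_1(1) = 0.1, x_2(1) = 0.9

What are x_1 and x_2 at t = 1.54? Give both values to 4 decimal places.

Euler on (x_1,x_2): x_1_{n+1} = x_1_n + h·x_1', x_2_{n+1} = x_2_n + h·x_2'.
1.000000: (0.100000, 0.900000); f=(-0.035900, -1.622700) → (0.090307, 0.461871)
1.270000: (0.090307, 0.461871); f=(0.007542, -0.838887) → (0.092343, 0.235372)
(x_1(1.54), x_2(1.54)) ≈ (0.0923, 0.2354)

0.0923, 0.2354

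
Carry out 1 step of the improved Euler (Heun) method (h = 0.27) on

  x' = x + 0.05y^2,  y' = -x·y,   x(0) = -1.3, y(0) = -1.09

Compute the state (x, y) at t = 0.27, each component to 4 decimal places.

-1.6736, -1.6063

Heun on (x,y): k1 = f(t_n, state_n); k2 = f(t_n + h, state_n + h·k1); state_{n+1} = state_n + (h/2)·(k1 + k2).
0.000000: (-1.300000, -1.090000)
  k1 = (-1.240595, -1.417000)
  predictor → (-1.634961, -1.472590)
  k2 = (-1.526535, -2.407627)
  → (-1.673562, -1.606325)
(x(0.27), y(0.27)) ≈ (-1.6736, -1.6063)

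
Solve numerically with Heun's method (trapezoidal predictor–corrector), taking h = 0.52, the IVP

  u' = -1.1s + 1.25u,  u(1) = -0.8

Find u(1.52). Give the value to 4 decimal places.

-2.3956

Heun: k1 = f(s_n, u_n); k2 = f(s_n + h, u_n + h·k1); u_{n+1} = u_n + (h/2)·(k1 + k2).
s=1.000000, u=-0.800000:
  k1 = f(1.000000, -0.800000) = -2.100000
  k2 = f(1.520000, -1.892000) = -4.037000
  u ← -0.800000 + (0.52/2)·(-2.100000 + (-4.037000)) = -2.395620
u(1.52) ≈ -2.3956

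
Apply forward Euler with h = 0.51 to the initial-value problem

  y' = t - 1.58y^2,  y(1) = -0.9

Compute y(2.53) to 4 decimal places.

-1.1817

Euler: y_{n+1} = y_n + h·f(t_n, y_n).
t=1.000000, y=-0.900000: f=-0.279800 → y ← -0.900000 + 0.51·(-0.279800) = -1.042698
t=1.510000, y=-1.042698: f=-0.207806 → y ← -1.042698 + 0.51·(-0.207806) = -1.148679
t=2.020000, y=-1.148679: f=-0.064753 → y ← -1.148679 + 0.51·(-0.064753) = -1.181703
y(2.53) ≈ -1.1817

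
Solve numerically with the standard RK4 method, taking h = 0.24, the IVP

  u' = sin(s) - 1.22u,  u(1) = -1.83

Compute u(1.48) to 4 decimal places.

-0.6759

RK4: k1 = f(s_n, u_n); k2 = f(s_n + h/2, u_n + (h/2)·k1); k3 = f(s_n + h/2, u_n + (h/2)·k2); k4 = f(s_n + h, u_n + h·k3); u_{n+1} = u_n + (h/6)·(k1 + 2k2 + 2k3 + k4).
s=1.000000, u=-1.830000:
  k1 = f(1.000000, -1.830000) = 3.074071
  k2 = f(1.120000, -1.461111) = 2.682656
  k3 = f(1.120000, -1.508081) = 2.739960
  k4 = f(1.240000, -1.172410) = 2.376124
  u ← -1.830000 + (0.24/6)·(k1 + 2k2 + 2k3 + k4) = -1.178183
s=1.240000, u=-1.178183:
  k1 = f(1.240000, -1.178183) = 2.383167
  k2 = f(1.360000, -0.892203) = 2.066352
  k3 = f(1.360000, -0.930221) = 2.112734
  k4 = f(1.480000, -0.671127) = 1.814656
  u ← -1.178183 + (0.24/6)·(k1 + 2k2 + 2k3 + k4) = -0.675943
u(1.48) ≈ -0.6759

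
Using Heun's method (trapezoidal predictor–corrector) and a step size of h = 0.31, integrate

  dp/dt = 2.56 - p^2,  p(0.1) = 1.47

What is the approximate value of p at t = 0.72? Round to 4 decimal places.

Heun: k1 = f(t_n, p_n); k2 = f(t_n + h, p_n + h·k1); p_{n+1} = p_n + (h/2)·(k1 + k2).
t=0.100000, p=1.470000:
  k1 = f(0.100000, 1.470000) = 0.399100
  k2 = f(0.410000, 1.593721) = 0.020053
  p ← 1.470000 + (0.31/2)·(0.399100 + 0.020053) = 1.534969
t=0.410000, p=1.534969:
  k1 = f(0.410000, 1.534969) = 0.203871
  k2 = f(0.720000, 1.598169) = 0.005857
  p ← 1.534969 + (0.31/2)·(0.203871 + 0.005857) = 1.567477
p(0.72) ≈ 1.5675

1.5675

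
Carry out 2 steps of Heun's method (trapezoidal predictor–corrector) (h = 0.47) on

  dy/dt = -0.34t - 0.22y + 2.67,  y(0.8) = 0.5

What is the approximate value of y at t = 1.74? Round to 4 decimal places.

2.2969

Heun: k1 = f(t_n, y_n); k2 = f(t_n + h, y_n + h·k1); y_{n+1} = y_n + (h/2)·(k1 + k2).
t=0.800000, y=0.500000:
  k1 = f(0.800000, 0.500000) = 2.288000
  k2 = f(1.270000, 1.575360) = 1.891621
  y ← 0.500000 + (0.47/2)·(2.288000 + 1.891621) = 1.482211
t=1.270000, y=1.482211:
  k1 = f(1.270000, 1.482211) = 1.912114
  k2 = f(1.740000, 2.380904) = 1.554601
  y ← 1.482211 + (0.47/2)·(1.912114 + 1.554601) = 2.296889
y(1.74) ≈ 2.2969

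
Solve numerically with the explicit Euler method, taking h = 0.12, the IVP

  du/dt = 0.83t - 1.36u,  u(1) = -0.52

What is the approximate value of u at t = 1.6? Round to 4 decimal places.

Euler: u_{n+1} = u_n + h·f(t_n, u_n).
t=1.000000, u=-0.520000: f=1.537200 → u ← -0.520000 + 0.12·1.537200 = -0.335536
t=1.120000, u=-0.335536: f=1.385929 → u ← -0.335536 + 0.12·1.385929 = -0.169225
t=1.240000, u=-0.169225: f=1.259345 → u ← -0.169225 + 0.12·1.259345 = -0.018103
t=1.360000, u=-0.018103: f=1.153420 → u ← -0.018103 + 0.12·1.153420 = 0.120307
t=1.480000, u=0.120307: f=1.064782 → u ← 0.120307 + 0.12·1.064782 = 0.248081
u(1.6) ≈ 0.2481

0.2481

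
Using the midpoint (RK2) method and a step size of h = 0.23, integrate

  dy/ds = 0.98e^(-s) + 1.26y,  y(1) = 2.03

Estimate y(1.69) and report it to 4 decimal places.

5.0928

Midpoint: k1 = f(s_n, y_n); k2 = f(s_n + h/2, y_n + (h/2)·k1); y_{n+1} = y_n + h·k2.
s=1.000000, y=2.030000:
  k1 = f(1.000000, 2.030000) = 2.918322
  k2 = f(1.115000, 2.365607) = 3.302022
  y ← 2.030000 + 0.23·3.302022 = 2.789465
s=1.230000, y=2.789465:
  k1 = f(1.230000, 2.789465) = 3.801173
  k2 = f(1.345000, 3.226600) = 4.320845
  y ← 2.789465 + 0.23·4.320845 = 3.783259
s=1.460000, y=3.783259:
  k1 = f(1.460000, 3.783259) = 4.994498
  k2 = f(1.575000, 4.357627) = 5.693477
  y ← 3.783259 + 0.23·5.693477 = 5.092759
y(1.69) ≈ 5.0928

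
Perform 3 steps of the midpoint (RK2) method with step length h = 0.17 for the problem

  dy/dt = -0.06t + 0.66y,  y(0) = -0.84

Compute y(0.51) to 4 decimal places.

-1.1840

Midpoint: k1 = f(t_n, y_n); k2 = f(t_n + h/2, y_n + (h/2)·k1); y_{n+1} = y_n + h·k2.
t=0.000000, y=-0.840000:
  k1 = f(0.000000, -0.840000) = -0.554400
  k2 = f(0.085000, -0.887124) = -0.590602
  y ← -0.840000 + 0.17·(-0.590602) = -0.940402
t=0.170000, y=-0.940402:
  k1 = f(0.170000, -0.940402) = -0.630866
  k2 = f(0.255000, -0.994026) = -0.671357
  y ← -0.940402 + 0.17·(-0.671357) = -1.054533
t=0.340000, y=-1.054533:
  k1 = f(0.340000, -1.054533) = -0.716392
  k2 = f(0.425000, -1.115426) = -0.761681
  y ← -1.054533 + 0.17·(-0.761681) = -1.184019
y(0.51) ≈ -1.1840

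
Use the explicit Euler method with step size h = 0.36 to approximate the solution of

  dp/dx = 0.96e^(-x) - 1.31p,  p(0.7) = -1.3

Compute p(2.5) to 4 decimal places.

0.0723

Euler: p_{n+1} = p_n + h·f(x_n, p_n).
x=0.700000, p=-1.300000: f=2.179722 → p ← -1.300000 + 0.36·2.179722 = -0.515300
x=1.060000, p=-0.515300: f=1.007641 → p ← -0.515300 + 0.36·1.007641 = -0.152549
x=1.420000, p=-0.152549: f=0.431885 → p ← -0.152549 + 0.36·0.431885 = 0.002929
x=1.780000, p=0.002929: f=0.158055 → p ← 0.002929 + 0.36·0.158055 = 0.059829
x=2.140000, p=0.059829: f=0.034572 → p ← 0.059829 + 0.36·0.034572 = 0.072275
p(2.5) ≈ 0.0723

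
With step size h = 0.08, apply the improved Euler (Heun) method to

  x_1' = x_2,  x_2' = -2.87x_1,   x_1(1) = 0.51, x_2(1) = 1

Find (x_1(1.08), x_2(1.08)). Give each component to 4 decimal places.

Heun on (x_1,x_2): k1 = f(t_n, state_n); k2 = f(t_n + h, state_n + h·k1); state_{n+1} = state_n + (h/2)·(k1 + k2).
1.000000: (0.510000, 1.000000)
  k1 = (1.000000, -1.463700)
  predictor → (0.590000, 0.882904)
  k2 = (0.882904, -1.693300)
  → (0.585316, 0.873720)
(x_1(1.08), x_2(1.08)) ≈ (0.5853, 0.8737)

0.5853, 0.8737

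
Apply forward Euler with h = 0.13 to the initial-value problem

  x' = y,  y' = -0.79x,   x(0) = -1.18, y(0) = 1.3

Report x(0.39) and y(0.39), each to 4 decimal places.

Euler on (x,y): x_{n+1} = x_n + h·x', y_{n+1} = y_n + h·y'.
0.000000: (-1.180000, 1.300000); f=(1.300000, 0.932200) → (-1.011000, 1.421186)
0.130000: (-1.011000, 1.421186); f=(1.421186, 0.798690) → (-0.826246, 1.525016)
0.260000: (-0.826246, 1.525016); f=(1.525016, 0.652734) → (-0.627994, 1.609871)
(x(0.39), y(0.39)) ≈ (-0.6280, 1.6099)

-0.6280, 1.6099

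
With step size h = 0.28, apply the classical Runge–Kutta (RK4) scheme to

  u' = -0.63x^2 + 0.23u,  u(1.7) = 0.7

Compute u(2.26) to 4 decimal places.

-0.6808

RK4: k1 = f(x_n, u_n); k2 = f(x_n + h/2, u_n + (h/2)·k1); k3 = f(x_n + h/2, u_n + (h/2)·k2); k4 = f(x_n + h, u_n + h·k3); u_{n+1} = u_n + (h/6)·(k1 + 2k2 + 2k3 + k4).
x=1.700000, u=0.700000:
  k1 = f(1.700000, 0.700000) = -1.659700
  k2 = f(1.840000, 0.467642) = -2.025370
  k3 = f(1.840000, 0.416448) = -2.037145
  k4 = f(1.980000, 0.129599) = -2.440044
  u ← 0.700000 + (0.28/6)·(k1 + 2k2 + 2k3 + k4) = 0.129511
x=1.980000, u=0.129511:
  k1 = f(1.980000, 0.129511) = -2.440065
  k2 = f(2.120000, -0.212099) = -2.880255
  k3 = f(2.120000, -0.273725) = -2.894429
  k4 = f(2.260000, -0.680930) = -3.374402
  u ← 0.129511 + (0.28/6)·(k1 + 2k2 + 2k3 + k4) = -0.680802
u(2.26) ≈ -0.6808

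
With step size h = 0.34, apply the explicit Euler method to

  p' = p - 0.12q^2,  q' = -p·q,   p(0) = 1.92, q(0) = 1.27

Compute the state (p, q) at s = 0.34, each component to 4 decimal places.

2.5070, 0.4409

Euler on (p,q): p_{n+1} = p_n + h·p', q_{n+1} = q_n + h·q'.
0.000000: (1.920000, 1.270000); f=(1.726452, -2.438400) → (2.506994, 0.440944)
(p(0.34), q(0.34)) ≈ (2.5070, 0.4409)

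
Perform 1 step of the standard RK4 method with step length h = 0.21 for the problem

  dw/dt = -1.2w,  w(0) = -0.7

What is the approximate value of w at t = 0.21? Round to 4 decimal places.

-0.5441

RK4: k1 = f(t_n, w_n); k2 = f(t_n + h/2, w_n + (h/2)·k1); k3 = f(t_n + h/2, w_n + (h/2)·k2); k4 = f(t_n + h, w_n + h·k3); w_{n+1} = w_n + (h/6)·(k1 + 2k2 + 2k3 + k4).
t=0.000000, w=-0.700000:
  k1 = f(0.000000, -0.700000) = 0.840000
  k2 = f(0.105000, -0.611800) = 0.734160
  k3 = f(0.105000, -0.622913) = 0.747496
  k4 = f(0.210000, -0.543026) = 0.651631
  w ← -0.700000 + (0.21/6)·(k1 + 2k2 + 2k3 + k4) = -0.544077
w(0.21) ≈ -0.5441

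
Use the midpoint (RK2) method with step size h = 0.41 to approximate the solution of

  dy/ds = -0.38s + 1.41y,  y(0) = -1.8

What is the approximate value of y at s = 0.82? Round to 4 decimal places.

Midpoint: k1 = f(s_n, y_n); k2 = f(s_n + h/2, y_n + (h/2)·k1); y_{n+1} = y_n + h·k2.
s=0.000000, y=-1.800000:
  k1 = f(0.000000, -1.800000) = -2.538000
  k2 = f(0.205000, -2.320290) = -3.349509
  y ← -1.800000 + 0.41·(-3.349509) = -3.173299
s=0.410000, y=-3.173299:
  k1 = f(0.410000, -3.173299) = -4.630151
  k2 = f(0.615000, -4.122480) = -6.046396
  y ← -3.173299 + 0.41·(-6.046396) = -5.652321
y(0.82) ≈ -5.6523

-5.6523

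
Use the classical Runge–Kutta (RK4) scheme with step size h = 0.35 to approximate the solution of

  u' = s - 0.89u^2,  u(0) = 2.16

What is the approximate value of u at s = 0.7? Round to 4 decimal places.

1.0823

RK4: k1 = f(s_n, u_n); k2 = f(s_n + h/2, u_n + (h/2)·k1); k3 = f(s_n + h/2, u_n + (h/2)·k2); k4 = f(s_n + h, u_n + h·k3); u_{n+1} = u_n + (h/6)·(k1 + 2k2 + 2k3 + k4).
s=0.000000, u=2.160000:
  k1 = f(0.000000, 2.160000) = -4.152384
  k2 = f(0.175000, 1.433333) = -1.653454
  k3 = f(0.175000, 1.870646) = -2.939390
  k4 = f(0.350000, 1.131213) = -0.788883
  u ← 2.160000 + (0.35/6)·(k1 + 2k2 + 2k3 + k4) = 1.335928
s=0.350000, u=1.335928:
  k1 = f(0.350000, 1.335928) = -1.238385
  k2 = f(0.525000, 1.119210) = -0.589842
  k3 = f(0.525000, 1.232705) = -0.827410
  k4 = f(0.700000, 1.046334) = -0.274385
  u ← 1.335928 + (0.35/6)·(k1 + 2k2 + 2k3 + k4) = 1.082337
u(0.7) ≈ 1.0823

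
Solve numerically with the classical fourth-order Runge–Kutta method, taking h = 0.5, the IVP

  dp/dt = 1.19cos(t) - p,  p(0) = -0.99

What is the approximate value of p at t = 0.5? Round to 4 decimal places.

-0.1545

RK4: k1 = f(t_n, p_n); k2 = f(t_n + h/2, p_n + (h/2)·k1); k3 = f(t_n + h/2, p_n + (h/2)·k2); k4 = f(t_n + h, p_n + h·k3); p_{n+1} = p_n + (h/6)·(k1 + 2k2 + 2k3 + k4).
t=0.000000, p=-0.990000:
  k1 = f(0.000000, -0.990000) = 2.180000
  k2 = f(0.250000, -0.445000) = 1.598006
  k3 = f(0.250000, -0.590499) = 1.743504
  k4 = f(0.500000, -0.118248) = 1.162571
  p ← -0.990000 + (0.5/6)·(k1 + 2k2 + 2k3 + k4) = -0.154534
p(0.5) ≈ -0.1545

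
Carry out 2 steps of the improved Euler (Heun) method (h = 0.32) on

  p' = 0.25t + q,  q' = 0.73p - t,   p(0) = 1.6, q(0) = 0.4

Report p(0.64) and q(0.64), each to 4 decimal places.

Heun on (p,q): k1 = f(t_n, state_n); k2 = f(t_n + h, state_n + h·k1); state_{n+1} = state_n + (h/2)·(k1 + k2).
0.000000: (1.600000, 0.400000)
  k1 = (0.400000, 1.168000)
  predictor → (1.728000, 0.773760)
  k2 = (0.853760, 0.941440)
  → (1.800602, 0.737510)
0.320000: (1.800602, 0.737510)
  k1 = (0.817510, 0.994439)
  predictor → (2.062205, 1.055731)
  k2 = (1.215731, 0.865410)
  → (2.125920, 1.035086)
(p(0.64), q(0.64)) ≈ (2.1259, 1.0351)

2.1259, 1.0351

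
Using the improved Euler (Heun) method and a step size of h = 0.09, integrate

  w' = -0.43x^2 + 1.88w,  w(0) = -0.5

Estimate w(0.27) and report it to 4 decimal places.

Heun: k1 = f(x_n, w_n); k2 = f(x_n + h, w_n + h·k1); w_{n+1} = w_n + (h/2)·(k1 + k2).
x=0.000000, w=-0.500000:
  k1 = f(0.000000, -0.500000) = -0.940000
  k2 = f(0.090000, -0.584600) = -1.102531
  w ← -0.500000 + (0.09/2)·(-0.940000 + (-1.102531)) = -0.591914
x=0.090000, w=-0.591914:
  k1 = f(0.090000, -0.591914) = -1.116281
  k2 = f(0.180000, -0.692379) = -1.315605
  w ← -0.591914 + (0.09/2)·(-1.116281 + (-1.315605)) = -0.701349
x=0.180000, w=-0.701349:
  k1 = f(0.180000, -0.701349) = -1.332468
  k2 = f(0.270000, -0.821271) = -1.575336
  w ← -0.701349 + (0.09/2)·(-1.332468 + (-1.575336)) = -0.832200
w(0.27) ≈ -0.8322

-0.8322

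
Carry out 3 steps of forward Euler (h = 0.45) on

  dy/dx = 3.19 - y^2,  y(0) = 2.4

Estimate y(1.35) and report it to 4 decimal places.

1.6488

Euler: y_{n+1} = y_n + h·f(x_n, y_n).
x=0.000000, y=2.400000: f=-2.570000 → y ← 2.400000 + 0.45·(-2.570000) = 1.243500
x=0.450000, y=1.243500: f=1.643708 → y ← 1.243500 + 0.45·1.643708 = 1.983168
x=0.900000, y=1.983168: f=-0.742957 → y ← 1.983168 + 0.45·(-0.742957) = 1.648838
y(1.35) ≈ 1.6488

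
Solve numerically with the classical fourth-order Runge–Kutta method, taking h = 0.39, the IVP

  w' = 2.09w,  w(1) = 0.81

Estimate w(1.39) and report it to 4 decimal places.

1.8273

RK4: k1 = f(s_n, w_n); k2 = f(s_n + h/2, w_n + (h/2)·k1); k3 = f(s_n + h/2, w_n + (h/2)·k2); k4 = f(s_n + h, w_n + h·k3); w_{n+1} = w_n + (h/6)·(k1 + 2k2 + 2k3 + k4).
s=1.000000, w=0.810000:
  k1 = f(1.000000, 0.810000) = 1.692900
  k2 = f(1.195000, 1.140116) = 2.382841
  k3 = f(1.195000, 1.274654) = 2.664027
  k4 = f(1.390000, 1.848971) = 3.864348
  w ← 0.810000 + (0.39/6)·(k1 + 2k2 + 2k3 + k4) = 1.827314
w(1.39) ≈ 1.8273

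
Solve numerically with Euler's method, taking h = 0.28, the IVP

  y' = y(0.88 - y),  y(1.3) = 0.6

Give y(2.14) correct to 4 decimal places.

0.7261

Euler: y_{n+1} = y_n + h·f(s_n, y_n).
s=1.300000, y=0.600000: f=0.168000 → y ← 0.600000 + 0.28·0.168000 = 0.647040
s=1.580000, y=0.647040: f=0.150734 → y ← 0.647040 + 0.28·0.150734 = 0.689246
s=1.860000, y=0.689246: f=0.131477 → y ← 0.689246 + 0.28·0.131477 = 0.726059
y(2.14) ≈ 0.7261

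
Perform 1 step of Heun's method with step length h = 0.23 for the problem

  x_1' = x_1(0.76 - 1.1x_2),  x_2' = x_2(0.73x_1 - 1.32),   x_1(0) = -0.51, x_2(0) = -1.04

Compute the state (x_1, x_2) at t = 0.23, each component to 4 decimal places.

Heun on (x_1,x_2): k1 = f(t_n, state_n); k2 = f(t_n + h, state_n + h·k1); state_{n+1} = state_n + (h/2)·(k1 + k2).
0.000000: (-0.510000, -1.040000)
  k1 = (-0.971040, 1.759992)
  predictor → (-0.733339, -0.635202)
  k2 = (-1.069738, 1.178514)
  → (-0.744689, -0.702072)
(x_1(0.23), x_2(0.23)) ≈ (-0.7447, -0.7021)

-0.7447, -0.7021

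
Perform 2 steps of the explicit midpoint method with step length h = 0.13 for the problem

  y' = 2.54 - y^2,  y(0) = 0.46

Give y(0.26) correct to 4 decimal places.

Midpoint: k1 = f(t_n, y_n); k2 = f(t_n + h/2, y_n + (h/2)·k1); y_{n+1} = y_n + h·k2.
t=0.000000, y=0.460000:
  k1 = f(0.000000, 0.460000) = 2.328400
  k2 = f(0.065000, 0.611346) = 2.166256
  y ← 0.460000 + 0.13·2.166256 = 0.741613
t=0.130000, y=0.741613:
  k1 = f(0.130000, 0.741613) = 1.990010
  k2 = f(0.195000, 0.870964) = 1.781422
  y ← 0.741613 + 0.13·1.781422 = 0.973198
y(0.26) ≈ 0.9732

0.9732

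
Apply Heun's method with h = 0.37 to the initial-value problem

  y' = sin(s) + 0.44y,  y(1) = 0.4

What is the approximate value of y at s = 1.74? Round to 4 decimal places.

Heun: k1 = f(s_n, y_n); k2 = f(s_n + h, y_n + h·k1); y_{n+1} = y_n + (h/2)·(k1 + k2).
s=1.000000, y=0.400000:
  k1 = f(1.000000, 0.400000) = 1.017471
  k2 = f(1.370000, 0.776464) = 1.321552
  y ← 0.400000 + (0.37/2)·(1.017471 + 1.321552) = 0.832719
s=1.370000, y=0.832719:
  k1 = f(1.370000, 0.832719) = 1.346305
  k2 = f(1.740000, 1.330852) = 1.571294
  y ← 0.832719 + (0.37/2)·(1.346305 + 1.571294) = 1.372475
y(1.74) ≈ 1.3725

1.3725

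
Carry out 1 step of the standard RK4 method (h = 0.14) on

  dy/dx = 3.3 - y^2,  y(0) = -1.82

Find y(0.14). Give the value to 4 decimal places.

-1.8223

RK4: k1 = f(x_n, y_n); k2 = f(x_n + h/2, y_n + (h/2)·k1); k3 = f(x_n + h/2, y_n + (h/2)·k2); k4 = f(x_n + h, y_n + h·k3); y_{n+1} = y_n + (h/6)·(k1 + 2k2 + 2k3 + k4).
x=0.000000, y=-1.820000:
  k1 = f(0.000000, -1.820000) = -0.012400
  k2 = f(0.070000, -1.820868) = -0.015560
  k3 = f(0.070000, -1.821089) = -0.016366
  k4 = f(0.140000, -1.822291) = -0.020745
  y ← -1.820000 + (0.14/6)·(k1 + 2k2 + 2k3 + k4) = -1.822263
y(0.14) ≈ -1.8223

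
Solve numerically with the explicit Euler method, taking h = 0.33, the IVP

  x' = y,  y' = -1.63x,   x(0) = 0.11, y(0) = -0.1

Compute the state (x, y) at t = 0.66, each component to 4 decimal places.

Euler on (x,y): x_{n+1} = x_n + h·x', y_{n+1} = y_n + h·y'.
0.000000: (0.110000, -0.100000); f=(-0.100000, -0.179300) → (0.077000, -0.159169)
0.330000: (0.077000, -0.159169); f=(-0.159169, -0.125510) → (0.024474, -0.200587)
(x(0.66), y(0.66)) ≈ (0.0245, -0.2006)

0.0245, -0.2006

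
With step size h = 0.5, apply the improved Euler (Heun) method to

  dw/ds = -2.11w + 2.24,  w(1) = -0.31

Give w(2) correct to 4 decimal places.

Heun: k1 = f(s_n, w_n); k2 = f(s_n + h, w_n + h·k1); w_{n+1} = w_n + (h/2)·(k1 + k2).
s=1.000000, w=-0.310000:
  k1 = f(1.000000, -0.310000) = 2.894100
  k2 = f(1.500000, 1.137050) = -0.159175
  w ← -0.310000 + (0.5/2)·(2.894100 + (-0.159175)) = 0.373731
s=1.500000, w=0.373731:
  k1 = f(1.500000, 0.373731) = 1.451427
  k2 = f(2.000000, 1.099445) = -0.079829
  w ← 0.373731 + (0.5/2)·(1.451427 + (-0.079829)) = 0.716631
w(2) ≈ 0.7166

0.7166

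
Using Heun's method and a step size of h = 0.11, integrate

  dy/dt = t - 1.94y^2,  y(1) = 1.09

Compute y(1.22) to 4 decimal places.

0.9223

Heun: k1 = f(t_n, y_n); k2 = f(t_n + h, y_n + h·k1); y_{n+1} = y_n + (h/2)·(k1 + k2).
t=1.000000, y=1.090000:
  k1 = f(1.000000, 1.090000) = -1.304914
  k2 = f(1.110000, 0.946459) = -0.627824
  y ← 1.090000 + (0.11/2)·(-1.304914 + (-0.627824)) = 0.983699
t=1.110000, y=0.983699:
  k1 = f(1.110000, 0.983699) = -0.767269
  k2 = f(1.220000, 0.899300) = -0.348956
  y ← 0.983699 + (0.11/2)·(-0.767269 + (-0.348956)) = 0.922307
y(1.22) ≈ 0.9223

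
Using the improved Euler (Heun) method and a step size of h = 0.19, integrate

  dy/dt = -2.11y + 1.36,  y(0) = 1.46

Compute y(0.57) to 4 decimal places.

Heun: k1 = f(t_n, y_n); k2 = f(t_n + h, y_n + h·k1); y_{n+1} = y_n + (h/2)·(k1 + k2).
t=0.000000, y=1.460000:
  k1 = f(0.000000, 1.460000) = -1.720600
  k2 = f(0.190000, 1.133086) = -1.030811
  y ← 1.460000 + (0.19/2)·(-1.720600 + (-1.030811)) = 1.198616
t=0.190000, y=1.198616:
  k1 = f(0.190000, 1.198616) = -1.169080
  k2 = f(0.380000, 0.976491) = -0.700396
  y ← 1.198616 + (0.19/2)·(-1.169080 + (-0.700396)) = 1.021016
t=0.380000, y=1.021016:
  k1 = f(0.380000, 1.021016) = -0.794343
  k2 = f(0.570000, 0.870091) = -0.475891
  y ← 1.021016 + (0.19/2)·(-0.794343 + (-0.475891)) = 0.900344
y(0.57) ≈ 0.9003

0.9003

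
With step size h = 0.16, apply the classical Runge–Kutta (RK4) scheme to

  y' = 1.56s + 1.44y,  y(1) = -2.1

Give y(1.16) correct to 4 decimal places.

-2.3418

RK4: k1 = f(s_n, y_n); k2 = f(s_n + h/2, y_n + (h/2)·k1); k3 = f(s_n + h/2, y_n + (h/2)·k2); k4 = f(s_n + h, y_n + h·k3); y_{n+1} = y_n + (h/6)·(k1 + 2k2 + 2k3 + k4).
s=1.000000, y=-2.100000:
  k1 = f(1.000000, -2.100000) = -1.464000
  k2 = f(1.080000, -2.217120) = -1.507853
  k3 = f(1.080000, -2.220628) = -1.512905
  k4 = f(1.160000, -2.342065) = -1.562973
  y ← -2.100000 + (0.16/6)·(k1 + 2k2 + 2k3 + k4) = -2.341826
y(1.16) ≈ -2.3418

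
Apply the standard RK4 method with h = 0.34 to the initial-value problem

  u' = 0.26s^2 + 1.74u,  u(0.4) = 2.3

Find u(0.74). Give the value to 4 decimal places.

4.1923

RK4: k1 = f(s_n, u_n); k2 = f(s_n + h/2, u_n + (h/2)·k1); k3 = f(s_n + h/2, u_n + (h/2)·k2); k4 = f(s_n + h, u_n + h·k3); u_{n+1} = u_n + (h/6)·(k1 + 2k2 + 2k3 + k4).
s=0.400000, u=2.300000:
  k1 = f(0.400000, 2.300000) = 4.043600
  k2 = f(0.570000, 2.987412) = 5.282571
  k3 = f(0.570000, 3.198037) = 5.649058
  k4 = f(0.740000, 4.220680) = 7.486359
  u ← 2.300000 + (0.34/6)·(k1 + 2k2 + 2k3 + k4) = 4.192282
u(0.74) ≈ 4.1923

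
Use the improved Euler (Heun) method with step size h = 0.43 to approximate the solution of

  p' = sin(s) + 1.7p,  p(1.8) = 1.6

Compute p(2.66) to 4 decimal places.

Heun: k1 = f(s_n, p_n); k2 = f(s_n + h, p_n + h·k1); p_{n+1} = p_n + (h/2)·(k1 + k2).
s=1.800000, p=1.600000:
  k1 = f(1.800000, 1.600000) = 3.693848
  k2 = f(2.230000, 3.188354) = 6.210683
  p ← 1.600000 + (0.43/2)·(3.693848 + 6.210683) = 3.729474
s=2.230000, p=3.729474:
  k1 = f(2.230000, 3.729474) = 7.130586
  k2 = f(2.660000, 6.795626) = 12.015756
  p ← 3.729474 + (0.43/2)·(7.130586 + 12.015756) = 7.845938
p(2.66) ≈ 7.8459

7.8459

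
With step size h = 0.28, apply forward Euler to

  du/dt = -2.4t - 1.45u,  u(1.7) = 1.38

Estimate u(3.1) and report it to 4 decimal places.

Euler: u_{n+1} = u_n + h·f(t_n, u_n).
t=1.700000, u=1.380000: f=-6.081000 → u ← 1.380000 + 0.28·(-6.081000) = -0.322680
t=1.980000, u=-0.322680: f=-4.284114 → u ← -0.322680 + 0.28·(-4.284114) = -1.522232
t=2.260000, u=-1.522232: f=-3.216764 → u ← -1.522232 + 0.28·(-3.216764) = -2.422926
t=2.540000, u=-2.422926: f=-2.582758 → u ← -2.422926 + 0.28·(-2.582758) = -3.146098
t=2.820000, u=-3.146098: f=-2.206158 → u ← -3.146098 + 0.28·(-2.206158) = -3.763822
u(3.1) ≈ -3.7638

-3.7638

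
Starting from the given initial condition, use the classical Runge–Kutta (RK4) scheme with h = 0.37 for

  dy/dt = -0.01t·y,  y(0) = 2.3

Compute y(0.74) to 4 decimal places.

2.2937

RK4: k1 = f(t_n, y_n); k2 = f(t_n + h/2, y_n + (h/2)·k1); k3 = f(t_n + h/2, y_n + (h/2)·k2); k4 = f(t_n + h, y_n + h·k3); y_{n+1} = y_n + (h/6)·(k1 + 2k2 + 2k3 + k4).
t=0.000000, y=2.300000:
  k1 = f(0.000000, 2.300000) = 0.000000
  k2 = f(0.185000, 2.300000) = -0.004255
  k3 = f(0.185000, 2.299213) = -0.004254
  k4 = f(0.370000, 2.298426) = -0.008504
  y ← 2.300000 + (0.37/6)·(k1 + 2k2 + 2k3 + k4) = 2.298426
t=0.370000, y=2.298426:
  k1 = f(0.370000, 2.298426) = -0.008504
  k2 = f(0.555000, 2.296853) = -0.012748
  k3 = f(0.555000, 2.296068) = -0.012743
  k4 = f(0.740000, 2.293711) = -0.016973
  y ← 2.298426 + (0.37/6)·(k1 + 2k2 + 2k3 + k4) = 2.293711
y(0.74) ≈ 2.2937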